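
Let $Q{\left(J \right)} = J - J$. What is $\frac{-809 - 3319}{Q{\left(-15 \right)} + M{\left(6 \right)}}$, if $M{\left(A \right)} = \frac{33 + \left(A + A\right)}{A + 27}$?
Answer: $- \frac{15136}{5} \approx -3027.2$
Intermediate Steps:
$M{\left(A \right)} = \frac{33 + 2 A}{27 + A}$
$Q{\left(J \right)} = 0$
$\frac{-809 - 3319}{Q{\left(-15 \right)} + M{\left(6 \right)}} = \frac{-809 - 3319}{0 + \frac{33 + 2 \cdot 6}{27 + 6}} = - \frac{4128}{0 + \frac{33 + 12}{33}} = - \frac{4128}{0 + \frac{1}{33} \cdot 45} = - \frac{4128}{0 + \frac{15}{11}} = - \frac{4128}{\frac{15}{11}} = \left(-4128\right) \frac{11}{15} = - \frac{15136}{5}$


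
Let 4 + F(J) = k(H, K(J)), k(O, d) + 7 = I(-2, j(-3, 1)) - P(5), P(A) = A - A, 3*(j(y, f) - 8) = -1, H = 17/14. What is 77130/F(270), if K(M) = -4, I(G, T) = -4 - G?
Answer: -77130/13 ≈ -5933.1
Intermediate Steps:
H = 17/14 (H = 17*(1/14) = 17/14 ≈ 1.2143)
j(y, f) = 23/3 (j(y, f) = 8 + (⅓)*(-1) = 8 - ⅓ = 23/3)
P(A) = 0
k(O, d) = -9 (k(O, d) = -7 + ((-4 - 1*(-2)) - 1*0) = -7 + ((-4 + 2) + 0) = -7 + (-2 + 0) = -7 - 2 = -9)
F(J) = -13 (F(J) = -4 - 9 = -13)
77130/F(270) = 77130/(-13) = 77130*(-1/13) = -77130/13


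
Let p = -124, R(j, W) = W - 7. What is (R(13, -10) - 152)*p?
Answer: 20956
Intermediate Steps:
R(j, W) = -7 + W
(R(13, -10) - 152)*p = ((-7 - 10) - 152)*(-124) = (-17 - 152)*(-124) = -169*(-124) = 20956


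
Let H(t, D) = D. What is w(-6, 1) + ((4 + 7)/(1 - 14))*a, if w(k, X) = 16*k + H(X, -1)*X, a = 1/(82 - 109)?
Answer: -34036/351 ≈ -96.969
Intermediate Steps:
a = -1/27 (a = 1/(-27) = -1/27 ≈ -0.037037)
w(k, X) = -X + 16*k (w(k, X) = 16*k - X = -X + 16*k)
w(-6, 1) + ((4 + 7)/(1 - 14))*a = (-1*1 + 16*(-6)) + ((4 + 7)/(1 - 14))*(-1/27) = (-1 - 96) + (11/(-13))*(-1/27) = -97 + (11*(-1/13))*(-1/27) = -97 - 11/13*(-1/27) = -97 + 11/351 = -34036/351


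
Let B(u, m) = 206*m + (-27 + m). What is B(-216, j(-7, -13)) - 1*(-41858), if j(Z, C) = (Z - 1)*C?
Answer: 63359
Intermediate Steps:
j(Z, C) = C*(-1 + Z) (j(Z, C) = (-1 + Z)*C = C*(-1 + Z))
B(u, m) = -27 + 207*m
B(-216, j(-7, -13)) - 1*(-41858) = (-27 + 207*(-13*(-1 - 7))) - 1*(-41858) = (-27 + 207*(-13*(-8))) + 41858 = (-27 + 207*104) + 41858 = (-27 + 21528) + 41858 = 21501 + 41858 = 63359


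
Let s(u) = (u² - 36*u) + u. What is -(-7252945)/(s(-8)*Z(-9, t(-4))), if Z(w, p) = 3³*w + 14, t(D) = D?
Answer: -7252945/78776 ≈ -92.070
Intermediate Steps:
Z(w, p) = 14 + 27*w (Z(w, p) = 27*w + 14 = 14 + 27*w)
s(u) = u² - 35*u
-(-7252945)/(s(-8)*Z(-9, t(-4))) = -(-7252945)/((-8*(-35 - 8))*(14 + 27*(-9))) = -(-7252945)/((-8*(-43))*(14 - 243)) = -(-7252945)/(344*(-229)) = -(-7252945)/(-78776) = -(-7252945)*(-1)/78776 = -1*7252945/78776 = -7252945/78776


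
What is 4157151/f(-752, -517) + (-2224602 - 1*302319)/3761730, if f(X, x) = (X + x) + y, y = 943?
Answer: -434413983541/34064555 ≈ -12753.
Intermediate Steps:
f(X, x) = 943 + X + x (f(X, x) = (X + x) + 943 = 943 + X + x)
4157151/f(-752, -517) + (-2224602 - 1*302319)/3761730 = 4157151/(943 - 752 - 517) + (-2224602 - 1*302319)/3761730 = 4157151/(-326) + (-2224602 - 302319)*(1/3761730) = 4157151*(-1/326) - 2526921*1/3761730 = -4157151/326 - 280769/417970 = -434413983541/34064555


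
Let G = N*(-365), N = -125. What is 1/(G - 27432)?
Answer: 1/18193 ≈ 5.4966e-5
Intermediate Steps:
G = 45625 (G = -125*(-365) = 45625)
1/(G - 27432) = 1/(45625 - 27432) = 1/18193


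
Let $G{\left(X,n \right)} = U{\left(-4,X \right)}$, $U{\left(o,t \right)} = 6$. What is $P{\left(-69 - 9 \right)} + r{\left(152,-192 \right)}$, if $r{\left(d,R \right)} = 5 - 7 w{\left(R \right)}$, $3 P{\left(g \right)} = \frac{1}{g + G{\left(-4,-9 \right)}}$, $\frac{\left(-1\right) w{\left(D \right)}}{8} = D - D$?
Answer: $\frac{1079}{216} \approx 4.9954$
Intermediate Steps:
$w{\left(D \right)} = 0$ ($w{\left(D \right)} = - 8 \left(D - D\right) = \left(-8\right) 0 = 0$)
$G{\left(X,n \right)} = 6$
$P{\left(g \right)} = \frac{1}{3 \left(6 + g\right)}$ ($P{\left(g \right)} = \frac{1}{3 \left(g + 6\right)} = \frac{1}{3 \left(6 + g\right)}$)
$r{\left(d,R \right)} = 5$ ($r{\left(d,R \right)} = 5 - 0 = 5 + 0 = 5$)
$P{\left(-69 - 9 \right)} + r{\left(152,-192 \right)} = \frac{1}{3 \left(6 - 78\right)} + 5 = \frac{1}{3 \left(-72\right)} + 5 = \frac{1}{3} \left(- \frac{1}{72}\right) + 5 = - \frac{1}{216} + 5 = \frac{1079}{216}$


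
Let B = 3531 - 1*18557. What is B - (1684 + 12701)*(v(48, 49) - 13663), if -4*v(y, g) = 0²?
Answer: 196527229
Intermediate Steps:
v(y, g) = 0 (v(y, g) = -¼*0² = -¼*0 = 0)
B = -15026 (B = 3531 - 18557 = -15026)
B - (1684 + 12701)*(v(48, 49) - 13663) = -15026 - (1684 + 12701)*(0 - 13663) = -15026 - 14385*(-13663) = -15026 - 1*(-196542255) = -15026 + 196542255 = 196527229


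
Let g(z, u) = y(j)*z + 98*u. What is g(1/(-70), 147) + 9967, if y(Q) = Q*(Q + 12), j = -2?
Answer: 170613/7 ≈ 24373.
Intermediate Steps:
y(Q) = Q*(12 + Q)
g(z, u) = -20*z + 98*u (g(z, u) = (-2*(12 - 2))*z + 98*u = (-2*10)*z + 98*u = -20*z + 98*u)
g(1/(-70), 147) + 9967 = (-20/(-70) + 98*147) + 9967 = (-20*(-1/70) + 14406) + 9967 = (2/7 + 14406) + 9967 = 100844/7 + 9967 = 170613/7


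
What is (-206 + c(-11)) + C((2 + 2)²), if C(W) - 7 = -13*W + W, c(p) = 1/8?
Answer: -3127/8 ≈ -390.88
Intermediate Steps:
c(p) = ⅛
C(W) = 7 - 12*W (C(W) = 7 + (-13*W + W) = 7 - 12*W)
(-206 + c(-11)) + C((2 + 2)²) = (-206 + ⅛) + (7 - 12*(2 + 2)²) = -1647/8 + (7 - 12*4²) = -1647/8 + (7 - 12*16) = -1647/8 + (7 - 192) = -1647/8 - 185 = -3127/8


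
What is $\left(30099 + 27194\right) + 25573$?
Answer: $82866$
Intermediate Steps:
$\left(30099 + 27194\right) + 25573 = 57293 + 25573 = 82866$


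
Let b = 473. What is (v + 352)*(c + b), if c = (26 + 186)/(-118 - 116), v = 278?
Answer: 3866450/13 ≈ 2.9742e+5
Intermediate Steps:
c = -106/117 (c = 212/(-234) = 212*(-1/234) = -106/117 ≈ -0.90598)
(v + 352)*(c + b) = (278 + 352)*(-106/117 + 473) = 630*(55235/117) = 3866450/13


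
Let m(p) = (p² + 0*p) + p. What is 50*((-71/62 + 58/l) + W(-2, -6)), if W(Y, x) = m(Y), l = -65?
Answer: -755/403 ≈ -1.8734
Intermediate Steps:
m(p) = p + p² (m(p) = (p² + 0) + p = p² + p = p + p²)
W(Y, x) = Y*(1 + Y)
50*((-71/62 + 58/l) + W(-2, -6)) = 50*((-71/62 + 58/(-65)) - 2*(1 - 2)) = 50*((-71*1/62 + 58*(-1/65)) - 2*(-1)) = 50*((-71/62 - 58/65) + 2) = 50*(-8211/4030 + 2) = 50*(-151/4030) = -755/403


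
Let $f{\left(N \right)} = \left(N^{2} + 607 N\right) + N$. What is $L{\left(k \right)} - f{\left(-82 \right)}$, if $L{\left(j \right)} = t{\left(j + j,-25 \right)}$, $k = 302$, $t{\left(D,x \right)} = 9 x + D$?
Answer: $43511$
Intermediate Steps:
$t{\left(D,x \right)} = D + 9 x$
$L{\left(j \right)} = -225 + 2 j$ ($L{\left(j \right)} = \left(j + j\right) + 9 \left(-25\right) = 2 j - 225 = -225 + 2 j$)
$f{\left(N \right)} = N^{2} + 608 N$
$L{\left(k \right)} - f{\left(-82 \right)} = \left(-225 + 2 \cdot 302\right) - - 82 \left(608 - 82\right) = \left(-225 + 604\right) - \left(-82\right) 526 = 379 - -43132 = 379 + 43132 = 43511$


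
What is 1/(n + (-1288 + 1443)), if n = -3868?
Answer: -1/3713 ≈ -0.00026932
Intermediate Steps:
1/(n + (-1288 + 1443)) = 1/(-3868 + (-1288 + 1443)) = 1/(-3868 + 155) = 1/(-3713) = -1/3713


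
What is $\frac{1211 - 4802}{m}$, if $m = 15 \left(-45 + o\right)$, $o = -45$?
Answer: $\frac{133}{50} \approx 2.66$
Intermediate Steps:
$m = -1350$ ($m = 15 \left(-45 - 45\right) = 15 \left(-90\right) = -1350$)
$\frac{1211 - 4802}{m} = \frac{1211 - 4802}{-1350} = \left(-3591\right) \left(- \frac{1}{1350}\right) = \frac{133}{50}$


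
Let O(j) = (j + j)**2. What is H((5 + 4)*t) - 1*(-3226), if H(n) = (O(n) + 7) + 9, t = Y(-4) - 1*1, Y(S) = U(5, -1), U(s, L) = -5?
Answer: 14906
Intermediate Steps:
Y(S) = -5
t = -6 (t = -5 - 1*1 = -5 - 1 = -6)
O(j) = 4*j**2 (O(j) = (2*j)**2 = 4*j**2)
H(n) = 16 + 4*n**2 (H(n) = (4*n**2 + 7) + 9 = (7 + 4*n**2) + 9 = 16 + 4*n**2)
H((5 + 4)*t) - 1*(-3226) = (16 + 4*((5 + 4)*(-6))**2) - 1*(-3226) = (16 + 4*(9*(-6))**2) + 3226 = (16 + 4*(-54)**2) + 3226 = (16 + 4*2916) + 3226 = (16 + 11664) + 3226 = 11680 + 3226 = 14906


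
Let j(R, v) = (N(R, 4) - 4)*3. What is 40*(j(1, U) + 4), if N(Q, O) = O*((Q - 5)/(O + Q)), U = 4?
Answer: -704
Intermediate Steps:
N(Q, O) = O*(-5 + Q)/(O + Q) (N(Q, O) = O*((-5 + Q)/(O + Q)) = O*(-5 + Q)/(O + Q))
j(R, v) = -12 + 12*(-5 + R)/(4 + R) (j(R, v) = (4*(-5 + R)/(4 + R) - 4)*3 = (-4 + 4*(-5 + R)/(4 + R))*3 = -12 + 12*(-5 + R)/(4 + R))
40*(j(1, U) + 4) = 40*(-108/(4 + 1) + 4) = 40*(-108/5 + 4) = 40*(-88/5) = -704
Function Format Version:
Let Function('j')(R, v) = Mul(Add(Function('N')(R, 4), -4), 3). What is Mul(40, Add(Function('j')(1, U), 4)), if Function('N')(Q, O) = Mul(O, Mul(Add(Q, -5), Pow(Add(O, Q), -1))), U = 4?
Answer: -704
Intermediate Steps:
Function('N')(Q, O) = Mul(O, Pow(Add(O, Q), -1), Add(-5, Q)) (Function('N')(Q, O) = Mul(O, Mul(Add(-5, Q), Pow(Add(O, Q), -1))) = Mul(O, Mul(Pow(Add(O, Q), -1), Add(-5, Q))) = Mul(O, Pow(Add(O, Q), -1), Add(-5, Q)))
Function('j')(R, v) = Add(-12, Mul(12, Pow(Add(4, R), -1), Add(-5, R))) (Function('j')(R, v) = Mul(Add(Mul(4, Pow(Add(4, R), -1), Add(-5, R)), -4), 3) = Mul(Add(-4, Mul(4, Pow(Add(4, R), -1), Add(-5, R))), 3) = Add(-12, Mul(12, Pow(Add(4, R), -1), Add(-5, R))))
Mul(40, Add(Function('j')(1, U), 4)) = Mul(40, Add(Mul(-108, Pow(Add(4, 1), -1)), 4)) = Mul(40, Add(Mul(-108, Pow(5, -1)), 4)) = Mul(40, Add(Mul(-108, Rational(1, 5)), 4)) = Mul(40, Add(Rational(-108, 5), 4)) = Mul(40, Rational(-88, 5)) = -704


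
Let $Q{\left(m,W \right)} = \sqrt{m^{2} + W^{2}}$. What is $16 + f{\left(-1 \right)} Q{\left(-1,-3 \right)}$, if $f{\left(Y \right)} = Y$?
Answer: $16 - \sqrt{10} \approx 12.838$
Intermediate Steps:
$Q{\left(m,W \right)} = \sqrt{W^{2} + m^{2}}$
$16 + f{\left(-1 \right)} Q{\left(-1,-3 \right)} = 16 - \sqrt{\left(-3\right)^{2} + \left(-1\right)^{2}} = 16 - \sqrt{9 + 1} = 16 - \sqrt{10}$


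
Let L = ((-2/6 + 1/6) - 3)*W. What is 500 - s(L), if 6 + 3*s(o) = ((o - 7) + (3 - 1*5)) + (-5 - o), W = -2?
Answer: 1520/3 ≈ 506.67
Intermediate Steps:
L = 19/3 (L = ((-2/6 + 1/6) - 3)*(-2) = ((-2*1/6 + 1*(1/6)) - 3)*(-2) = ((-1/3 + 1/6) - 3)*(-2) = (-1/6 - 3)*(-2) = -19/6*(-2) = 19/3 ≈ 6.3333)
s(o) = -20/3 (s(o) = -2 + (((o - 7) + (3 - 1*5)) + (-5 - o))/3 = -2 + (((-7 + o) + (3 - 5)) + (-5 - o))/3 = -2 + (((-7 + o) - 2) + (-5 - o))/3 = -2 + ((-9 + o) + (-5 - o))/3 = -2 + (1/3)*(-14) = -2 - 14/3 = -20/3)
500 - s(L) = 500 - 1*(-20/3) = 500 + 20/3 = 1520/3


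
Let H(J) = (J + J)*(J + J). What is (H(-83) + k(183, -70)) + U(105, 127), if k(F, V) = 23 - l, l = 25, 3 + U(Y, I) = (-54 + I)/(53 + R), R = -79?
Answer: 716253/26 ≈ 27548.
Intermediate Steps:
U(Y, I) = -12/13 - I/26 (U(Y, I) = -3 + (-54 + I)/(53 - 79) = -3 + (-54 + I)/(-26) = -3 + (-54 + I)*(-1/26) = -3 + (27/13 - I/26) = -12/13 - I/26)
H(J) = 4*J² (H(J) = (2*J)*(2*J) = 4*J²)
k(F, V) = -2 (k(F, V) = 23 - 1*25 = 23 - 25 = -2)
(H(-83) + k(183, -70)) + U(105, 127) = (4*(-83)² - 2) + (-12/13 - 1/26*127) = (4*6889 - 2) + (-12/13 - 127/26) = (27556 - 2) - 151/26 = 27554 - 151/26 = 716253/26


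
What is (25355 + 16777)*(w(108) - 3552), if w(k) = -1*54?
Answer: -151927992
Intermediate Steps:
w(k) = -54
(25355 + 16777)*(w(108) - 3552) = (25355 + 16777)*(-54 - 3552) = 42132*(-3606) = -151927992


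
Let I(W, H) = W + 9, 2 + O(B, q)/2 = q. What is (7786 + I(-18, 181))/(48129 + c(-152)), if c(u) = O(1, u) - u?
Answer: 7777/47973 ≈ 0.16211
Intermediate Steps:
O(B, q) = -4 + 2*q
I(W, H) = 9 + W
c(u) = -4 + u (c(u) = (-4 + 2*u) - u = -4 + u)
(7786 + I(-18, 181))/(48129 + c(-152)) = (7786 + (9 - 18))/(48129 + (-4 - 152)) = (7786 - 9)/(48129 - 156) = 7777/47973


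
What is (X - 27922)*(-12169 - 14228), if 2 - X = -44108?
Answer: -427314636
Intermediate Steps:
X = 44110 (X = 2 - 1*(-44108) = 2 + 44108 = 44110)
(X - 27922)*(-12169 - 14228) = (44110 - 27922)*(-12169 - 14228) = 16188*(-26397) = -427314636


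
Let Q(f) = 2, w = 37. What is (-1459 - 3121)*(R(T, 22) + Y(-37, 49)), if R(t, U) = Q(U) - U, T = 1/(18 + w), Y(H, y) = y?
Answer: -132820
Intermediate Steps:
T = 1/55 (T = 1/(18 + 37) = 1/55 ≈ 0.018182)
R(t, U) = 2 - U
(-1459 - 3121)*(R(T, 22) + Y(-37, 49)) = (-1459 - 3121)*((2 - 1*22) + 49) = -4580*((2 - 22) + 49) = -4580*(-20 + 49) = -4580*29 = -132820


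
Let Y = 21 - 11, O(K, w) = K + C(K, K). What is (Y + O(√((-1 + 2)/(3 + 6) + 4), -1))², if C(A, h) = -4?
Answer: (18 + √37)²/9 ≈ 64.442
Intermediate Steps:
O(K, w) = -4 + K (O(K, w) = K - 4 = -4 + K)
Y = 10
(Y + O(√((-1 + 2)/(3 + 6) + 4), -1))² = (10 + (-4 + √((-1 + 2)/(3 + 6) + 4)))² = (10 + (-4 + √(1/9 + 4)))² = (10 + (-4 + √(1*(⅑) + 4)))² = (10 + (-4 + √(⅑ + 4)))² = (10 + (-4 + √(37/9)))² = (10 + (-4 + √37/3))² = (6 + √37/3)²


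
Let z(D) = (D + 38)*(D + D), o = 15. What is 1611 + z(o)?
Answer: 3201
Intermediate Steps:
z(D) = 2*D*(38 + D) (z(D) = (38 + D)*(2*D) = 2*D*(38 + D))
1611 + z(o) = 1611 + 2*15*(38 + 15) = 1611 + 2*15*53 = 1611 + 1590 = 3201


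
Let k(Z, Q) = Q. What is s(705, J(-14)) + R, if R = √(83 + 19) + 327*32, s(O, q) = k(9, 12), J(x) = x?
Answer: 10476 + √102 ≈ 10486.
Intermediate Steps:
s(O, q) = 12
R = 10464 + √102 (R = √102 + 10464 = 10464 + √102 ≈ 10474.)
s(705, J(-14)) + R = 12 + (10464 + √102) = 10476 + √102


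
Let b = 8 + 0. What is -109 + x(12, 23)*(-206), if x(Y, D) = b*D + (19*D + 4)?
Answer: -128859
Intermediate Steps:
b = 8
x(Y, D) = 4 + 27*D (x(Y, D) = 8*D + (19*D + 4) = 8*D + (4 + 19*D) = 4 + 27*D)
-109 + x(12, 23)*(-206) = -109 + (4 + 27*23)*(-206) = -109 + (4 + 621)*(-206) = -109 + 625*(-206) = -109 - 128750 = -128859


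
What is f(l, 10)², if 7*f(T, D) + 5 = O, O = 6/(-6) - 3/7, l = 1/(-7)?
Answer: 2025/2401 ≈ 0.84340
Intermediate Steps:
l = -⅐ ≈ -0.14286
O = -10/7 (O = 6*(-⅙) - 3*⅐ = -1 - 3/7 = -10/7 ≈ -1.4286)
f(T, D) = -45/49 (f(T, D) = -5/7 + (⅐)*(-10/7) = -5/7 - 10/49 = -45/49)
f(l, 10)² = (-45/49)² = 2025/2401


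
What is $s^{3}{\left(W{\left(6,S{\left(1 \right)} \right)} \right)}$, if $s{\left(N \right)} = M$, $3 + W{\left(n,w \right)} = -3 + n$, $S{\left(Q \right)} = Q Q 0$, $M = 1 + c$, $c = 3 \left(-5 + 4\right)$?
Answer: $-8$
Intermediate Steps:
$c = -3$ ($c = 3 \left(-1\right) = -3$)
$M = -2$ ($M = 1 - 3 = -2$)
$S{\left(Q \right)} = 0$ ($S{\left(Q \right)} = Q^{2} \cdot 0 = 0$)
$W{\left(n,w \right)} = -6 + n$ ($W{\left(n,w \right)} = -3 + \left(-3 + n\right) = -6 + n$)
$s{\left(N \right)} = -2$
$s^{3}{\left(W{\left(6,S{\left(1 \right)} \right)} \right)} = \left(-2\right)^{3} = -8$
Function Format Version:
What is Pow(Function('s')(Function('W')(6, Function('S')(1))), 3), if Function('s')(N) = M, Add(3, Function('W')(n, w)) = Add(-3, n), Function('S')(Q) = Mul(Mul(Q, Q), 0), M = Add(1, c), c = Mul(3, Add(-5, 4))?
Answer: -8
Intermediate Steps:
c = -3 (c = Mul(3, -1) = -3)
M = -2 (M = Add(1, -3) = -2)
Function('S')(Q) = 0 (Function('S')(Q) = Mul(Pow(Q, 2), 0) = 0)
Function('W')(n, w) = Add(-6, n) (Function('W')(n, w) = Add(-3, Add(-3, n)) = Add(-6, n))
Function('s')(N) = -2
Pow(Function('s')(Function('W')(6, Function('S')(1))), 3) = Pow(-2, 3) = -8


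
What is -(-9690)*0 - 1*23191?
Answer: -23191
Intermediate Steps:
-(-9690)*0 - 1*23191 = -646*0 - 23191 = 0 - 23191 = -23191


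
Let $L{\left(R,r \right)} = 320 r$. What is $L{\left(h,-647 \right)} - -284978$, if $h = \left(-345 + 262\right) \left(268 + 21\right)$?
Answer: $77938$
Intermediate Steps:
$h = -23987$ ($h = \left(-83\right) 289 = -23987$)
$L{\left(h,-647 \right)} - -284978 = 320 \left(-647\right) - -284978 = -207040 + 284978 = 77938$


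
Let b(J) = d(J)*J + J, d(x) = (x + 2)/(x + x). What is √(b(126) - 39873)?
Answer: I*√39683 ≈ 199.21*I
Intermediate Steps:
d(x) = (2 + x)/(2*x) (d(x) = (2 + x)/((2*x)) = (2 + x)*(1/(2*x)) = (2 + x)/(2*x))
b(J) = 1 + 3*J/2 (b(J) = ((2 + J)/(2*J))*J + J = (1 + J/2) + J = 1 + 3*J/2)
√(b(126) - 39873) = √((1 + (3/2)*126) - 39873) = √((1 + 189) - 39873) = √(190 - 39873) = √(-39683) = I*√39683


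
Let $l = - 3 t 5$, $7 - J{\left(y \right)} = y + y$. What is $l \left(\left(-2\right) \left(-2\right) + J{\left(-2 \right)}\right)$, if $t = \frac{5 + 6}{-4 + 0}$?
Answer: $\frac{2475}{4} \approx 618.75$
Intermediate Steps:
$J{\left(y \right)} = 7 - 2 y$ ($J{\left(y \right)} = 7 - \left(y + y\right) = 7 - 2 y$)
$t = - \frac{11}{4}$ ($t = \frac{11}{-4} = 11 \left(- \frac{1}{4}\right) = - \frac{11}{4} \approx -2.75$)
$l = \frac{165}{4}$ ($l = \left(-3\right) \left(- \frac{11}{4}\right) 5 = \frac{33}{4} \cdot 5 = \frac{165}{4} \approx 41.25$)
$l \left(\left(-2\right) \left(-2\right) + J{\left(-2 \right)}\right) = \frac{165 \left(\left(-2\right) \left(-2\right) + \left(7 - -4\right)\right)}{4} = \frac{165 \left(4 + \left(7 + 4\right)\right)}{4} = \frac{165 \left(4 + 11\right)}{4} = \frac{165}{4} \cdot 15 = \frac{2475}{4}$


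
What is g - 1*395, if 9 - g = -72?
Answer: -314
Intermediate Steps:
g = 81 (g = 9 - 1*(-72) = 9 + 72 = 81)
g - 1*395 = 81 - 1*395 = 81 - 395 = -314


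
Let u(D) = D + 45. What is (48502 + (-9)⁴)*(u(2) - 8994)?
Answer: -492648661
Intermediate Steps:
u(D) = 45 + D
(48502 + (-9)⁴)*(u(2) - 8994) = (48502 + (-9)⁴)*((45 + 2) - 8994) = (48502 + 6561)*(47 - 8994) = 55063*(-8947) = -492648661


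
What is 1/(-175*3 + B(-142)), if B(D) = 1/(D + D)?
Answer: -284/149101 ≈ -0.0019047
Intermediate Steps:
B(D) = 1/(2*D)
1/(-175*3 + B(-142)) = 1/(-175*3 + (1/2)/(-142)) = 1/(-525 + (1/2)*(-1/142)) = 1/(-525 - 1/284) = 1/(-149101/284) = -284/149101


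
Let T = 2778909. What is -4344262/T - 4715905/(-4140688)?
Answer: -4883162684611/11506595149392 ≈ -0.42438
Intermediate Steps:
-4344262/T - 4715905/(-4140688) = -4344262/2778909 - 4715905/(-4140688) = -4344262*1/2778909 - 4715905*(-1/4140688) = -4344262/2778909 + 4715905/4140688 = -4883162684611/11506595149392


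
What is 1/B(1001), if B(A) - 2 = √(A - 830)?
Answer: -2/167 + 3*√19/167 ≈ 0.066328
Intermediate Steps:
B(A) = 2 + √(-830 + A) (B(A) = 2 + √(A - 830) = 2 + √(-830 + A))
1/B(1001) = 1/(2 + √(-830 + 1001)) = 1/(2 + √171) = 1/(2 + 3*√19)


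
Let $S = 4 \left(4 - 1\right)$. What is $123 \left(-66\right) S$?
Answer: $-97416$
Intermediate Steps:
$S = 12$ ($S = 4 \cdot 3 = 12$)
$123 \left(-66\right) S = 123 \left(-66\right) 12 = \left(-8118\right) 12 = -97416$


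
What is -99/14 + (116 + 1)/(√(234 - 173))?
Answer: -99/14 + 117*√61/61 ≈ 7.9089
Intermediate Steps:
-99/14 + (116 + 1)/(√(234 - 173)) = -99*1/14 + 117/(√61) = -99/14 + 117*(√61/61) = -99/14 + 117*√61/61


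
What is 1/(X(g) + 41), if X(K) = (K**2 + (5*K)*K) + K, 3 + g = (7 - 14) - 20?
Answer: 1/5411 ≈ 0.00018481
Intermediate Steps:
g = -30 (g = -3 + ((7 - 14) - 20) = -3 + (-7 - 20) = -3 - 27 = -30)
X(K) = K + 6*K**2 (X(K) = (K**2 + 5*K**2) + K = 6*K**2 + K = K + 6*K**2)
1/(X(g) + 41) = 1/(-30*(1 + 6*(-30)) + 41) = 1/(-30*(1 - 180) + 41) = 1/(-30*(-179) + 41) = 1/(5370 + 41) = 1/5411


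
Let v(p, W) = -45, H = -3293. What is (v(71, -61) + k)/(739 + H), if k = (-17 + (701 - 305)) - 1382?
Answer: 524/1277 ≈ 0.41034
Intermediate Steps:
k = -1003 (k = (-17 + 396) - 1382 = 379 - 1382 = -1003)
(v(71, -61) + k)/(739 + H) = (-45 - 1003)/(739 - 3293) = -1048/(-2554) = -1048*(-1/2554) = 524/1277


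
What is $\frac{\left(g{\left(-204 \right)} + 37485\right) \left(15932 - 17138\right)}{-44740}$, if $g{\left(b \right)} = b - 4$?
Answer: $\frac{22478031}{22370} \approx 1004.8$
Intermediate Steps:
$g{\left(b \right)} = -4 + b$
$\frac{\left(g{\left(-204 \right)} + 37485\right) \left(15932 - 17138\right)}{-44740} = \frac{\left(\left(-4 - 204\right) + 37485\right) \left(15932 - 17138\right)}{-44740} = \left(-208 + 37485\right) \left(-1206\right) \left(- \frac{1}{44740}\right) = 37277 \left(-1206\right) \left(- \frac{1}{44740}\right) = \left(-44956062\right) \left(- \frac{1}{44740}\right) = \frac{22478031}{22370}$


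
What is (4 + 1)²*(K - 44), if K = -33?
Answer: -1925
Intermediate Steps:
(4 + 1)²*(K - 44) = (4 + 1)²*(-33 - 44) = 5²*(-77) = 25*(-77) = -1925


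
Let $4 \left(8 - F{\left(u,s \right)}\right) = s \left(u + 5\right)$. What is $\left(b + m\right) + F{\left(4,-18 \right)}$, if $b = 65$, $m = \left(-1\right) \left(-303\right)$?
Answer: $\frac{833}{2} \approx 416.5$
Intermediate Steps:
$F{\left(u,s \right)} = 8 - \frac{s \left(5 + u\right)}{4}$ ($F{\left(u,s \right)} = 8 - \frac{s \left(u + 5\right)}{4} = 8 - \frac{s \left(5 + u\right)}{4}$)
$m = 303$
$\left(b + m\right) + F{\left(4,-18 \right)} = \left(65 + 303\right) - \left(- \frac{61}{2} - 18\right) = 368 + \left(8 + \frac{45}{2} + 18\right) = 368 + \frac{97}{2} = \frac{833}{2}$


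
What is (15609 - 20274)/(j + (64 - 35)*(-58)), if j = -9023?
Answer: 933/2141 ≈ 0.43578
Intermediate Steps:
(15609 - 20274)/(j + (64 - 35)*(-58)) = (15609 - 20274)/(-9023 + (64 - 35)*(-58)) = -4665/(-9023 + 29*(-58)) = -4665/(-9023 - 1682) = -4665/(-10705) = -4665*(-1/10705) = 933/2141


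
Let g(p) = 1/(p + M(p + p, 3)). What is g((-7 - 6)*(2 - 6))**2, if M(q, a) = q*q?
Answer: 1/118113424 ≈ 8.4664e-9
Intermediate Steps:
M(q, a) = q**2
g(p) = 1/(p + 4*p**2) (g(p) = 1/(p + (p + p)**2) = 1/(p + (2*p)**2) = 1/(p + 4*p**2))
g((-7 - 6)*(2 - 6))**2 = (1/((((-7 - 6)*(2 - 6)))*(1 + 4*((-7 - 6)*(2 - 6)))))**2 = (1/(((-13*(-4)))*(1 + 4*(-13*(-4)))))**2 = (1/(52*(1 + 4*52)))**2 = (1/(52*(1 + 208)))**2 = ((1/52)/209)**2 = ((1/52)*(1/209))**2 = (1/10868)**2 = 1/118113424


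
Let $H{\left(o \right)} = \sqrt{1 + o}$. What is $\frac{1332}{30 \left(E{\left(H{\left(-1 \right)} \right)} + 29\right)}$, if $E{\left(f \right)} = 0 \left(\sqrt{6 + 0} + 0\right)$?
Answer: $\frac{222}{145} \approx 1.531$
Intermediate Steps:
$E{\left(f \right)} = 0$ ($E{\left(f \right)} = 0 \left(\sqrt{6} + 0\right) = 0 \sqrt{6} = 0$)
$\frac{1332}{30 \left(E{\left(H{\left(-1 \right)} \right)} + 29\right)} = \frac{1332}{30 \left(0 + 29\right)} = \frac{1332}{30 \cdot 29} = \frac{1332}{870} = 1332 \cdot \frac{1}{870} = \frac{222}{145}$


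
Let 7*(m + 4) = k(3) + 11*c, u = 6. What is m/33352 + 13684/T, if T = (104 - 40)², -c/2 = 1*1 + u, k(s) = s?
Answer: 99812131/29883392 ≈ 3.3401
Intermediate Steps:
c = -14 (c = -2*(1*1 + 6) = -2*(1 + 6) = -2*7 = -14)
T = 4096 (T = 64² = 4096)
m = -179/7 (m = -4 + (3 + 11*(-14))/7 = -4 + (3 - 154)/7 = -4 + (⅐)*(-151) = -4 - 151/7 = -179/7 ≈ -25.571)
m/33352 + 13684/T = -179/7/33352 + 13684/4096 = -179/7*1/33352 + 13684*(1/4096) = -179/233464 + 3421/1024 = 99812131/29883392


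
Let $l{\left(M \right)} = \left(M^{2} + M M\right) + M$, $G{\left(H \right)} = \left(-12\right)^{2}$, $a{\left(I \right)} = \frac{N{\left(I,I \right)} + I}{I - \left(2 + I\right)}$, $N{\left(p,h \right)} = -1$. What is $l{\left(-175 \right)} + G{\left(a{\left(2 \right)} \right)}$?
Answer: $61219$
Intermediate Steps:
$a{\left(I \right)} = \frac{1}{2} - \frac{I}{2}$ ($a{\left(I \right)} = \frac{-1 + I}{I - \left(2 + I\right)} = \frac{-1 + I}{-2} = \left(-1 + I\right) \left(- \frac{1}{2}\right) = \frac{1}{2} - \frac{I}{2}$)
$G{\left(H \right)} = 144$
$l{\left(M \right)} = M + 2 M^{2}$ ($l{\left(M \right)} = \left(M^{2} + M^{2}\right) + M = 2 M^{2} + M = M + 2 M^{2}$)
$l{\left(-175 \right)} + G{\left(a{\left(2 \right)} \right)} = - 175 \left(1 + 2 \left(-175\right)\right) + 144 = - 175 \left(1 - 350\right) + 144 = \left(-175\right) \left(-349\right) + 144 = 61075 + 144 = 61219$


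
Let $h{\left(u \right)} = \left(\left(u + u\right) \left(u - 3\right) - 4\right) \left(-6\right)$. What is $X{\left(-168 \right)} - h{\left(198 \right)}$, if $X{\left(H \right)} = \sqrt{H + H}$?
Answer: $463296 + 4 i \sqrt{21} \approx 4.633 \cdot 10^{5} + 18.33 i$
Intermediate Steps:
$X{\left(H \right)} = \sqrt{2} \sqrt{H}$ ($X{\left(H \right)} = \sqrt{2 H} = \sqrt{2} \sqrt{H}$)
$h{\left(u \right)} = 24 - 12 u \left(-3 + u\right)$ ($h{\left(u \right)} = \left(2 u \left(-3 + u\right) - 4\right) \left(-6\right) = \left(-4 + 2 u \left(-3 + u\right)\right) \left(-6\right) = 24 - 12 u \left(-3 + u\right)$)
$X{\left(-168 \right)} - h{\left(198 \right)} = \sqrt{2} \sqrt{-168} - \left(24 - 12 \cdot 198^{2} + 36 \cdot 198\right) = \sqrt{2} \cdot 2 i \sqrt{42} - \left(24 - 470448 + 7128\right) = 4 i \sqrt{21} - \left(24 - 470448 + 7128\right) = 4 i \sqrt{21} - -463296 = 4 i \sqrt{21} + 463296 = 463296 + 4 i \sqrt{21}$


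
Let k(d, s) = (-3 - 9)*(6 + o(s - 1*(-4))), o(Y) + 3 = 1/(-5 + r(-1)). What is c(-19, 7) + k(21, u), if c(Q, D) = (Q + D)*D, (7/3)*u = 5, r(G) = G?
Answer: -118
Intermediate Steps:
u = 15/7 (u = (3/7)*5 = 15/7 ≈ 2.1429)
o(Y) = -19/6 (o(Y) = -3 + 1/(-5 - 1) = -3 + 1/(-6) = -3 - ⅙ = -19/6)
k(d, s) = -34 (k(d, s) = (-3 - 9)*(6 - 19/6) = -12*17/6 = -34)
c(Q, D) = D*(D + Q) (c(Q, D) = (D + Q)*D = D*(D + Q))
c(-19, 7) + k(21, u) = 7*(7 - 19) - 34 = 7*(-12) - 34 = -84 - 34 = -118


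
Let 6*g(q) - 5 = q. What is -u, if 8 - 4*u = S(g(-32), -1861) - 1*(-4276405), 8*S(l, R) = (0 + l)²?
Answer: 136844785/128 ≈ 1.0691e+6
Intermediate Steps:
g(q) = ⅚ + q/6
S(l, R) = l²/8 (S(l, R) = (0 + l)²/8 = l²/8)
u = -136844785/128 (u = 2 - ((⅚ + (⅙)*(-32))²/8 - 1*(-4276405))/4 = 2 - ((⅚ - 16/3)²/8 + 4276405)/4 = 2 - ((-9/2)²/8 + 4276405)/4 = 2 - ((⅛)*(81/4) + 4276405)/4 = 2 - (81/32 + 4276405)/4 = 2 - ¼*136845041/32 = 2 - 136845041/128 = -136844785/128 ≈ -1.0691e+6)
-u = -1*(-136844785/128) = 136844785/128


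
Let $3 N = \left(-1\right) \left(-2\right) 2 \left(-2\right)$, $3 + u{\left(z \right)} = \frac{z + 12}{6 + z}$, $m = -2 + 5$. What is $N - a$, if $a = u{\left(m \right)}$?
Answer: $- \frac{4}{3} \approx -1.3333$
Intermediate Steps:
$m = 3$
$u{\left(z \right)} = -3 + \frac{12 + z}{6 + z}$ ($u{\left(z \right)} = -3 + \frac{z + 12}{6 + z} = -3 + \frac{12 + z}{6 + z}$)
$N = - \frac{8}{3}$ ($N = \frac{\left(-1\right) \left(-2\right) 2 \left(-2\right)}{3} = \frac{2 \cdot 2 \left(-2\right)}{3} = \frac{4 \left(-2\right)}{3} = \frac{1}{3} \left(-8\right) = - \frac{8}{3} \approx -2.6667$)
$a = - \frac{4}{3}$ ($a = \frac{2 \left(-3 - 3\right)}{6 + 3} = \frac{2 \left(-3 - 3\right)}{9} = 2 \cdot \frac{1}{9} \left(-6\right) = - \frac{4}{3} \approx -1.3333$)
$N - a = - \frac{8}{3} - - \frac{4}{3} = - \frac{8}{3} + \frac{4}{3} = - \frac{4}{3}$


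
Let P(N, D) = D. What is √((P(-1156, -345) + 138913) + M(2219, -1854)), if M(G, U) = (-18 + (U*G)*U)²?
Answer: 2*√14544323654152615291 ≈ 7.6274e+9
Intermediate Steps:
M(G, U) = (-18 + G*U²)² (M(G, U) = (-18 + (G*U)*U)² = (-18 + G*U²)²)
√((P(-1156, -345) + 138913) + M(2219, -1854)) = √((-345 + 138913) + (-18 + 2219*(-1854)²)²) = √(138568 + (-18 + 2219*3437316)²) = √(138568 + (-18 + 7627404204)²) = √(138568 + 7627404186²) = √(138568 + 58177294616610322596) = √58177294616610461164 = 2*√14544323654152615291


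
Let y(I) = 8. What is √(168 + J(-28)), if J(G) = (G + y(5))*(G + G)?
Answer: 2*√322 ≈ 35.889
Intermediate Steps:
J(G) = 2*G*(8 + G) (J(G) = (G + 8)*(G + G) = (8 + G)*(2*G) = 2*G*(8 + G))
√(168 + J(-28)) = √(168 + 2*(-28)*(8 - 28)) = √(168 + 2*(-28)*(-20)) = √(168 + 1120) = √1288 = 2*√322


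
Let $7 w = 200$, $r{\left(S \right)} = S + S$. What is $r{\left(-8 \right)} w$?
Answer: $- \frac{3200}{7} \approx -457.14$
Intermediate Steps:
$r{\left(S \right)} = 2 S$
$w = \frac{200}{7}$ ($w = \frac{1}{7} \cdot 200 = \frac{200}{7} \approx 28.571$)
$r{\left(-8 \right)} w = 2 \left(-8\right) \frac{200}{7} = \left(-16\right) \frac{200}{7} = - \frac{3200}{7}$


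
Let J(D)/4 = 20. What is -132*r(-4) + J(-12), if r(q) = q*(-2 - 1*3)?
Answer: -2560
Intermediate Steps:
r(q) = -5*q (r(q) = q*(-2 - 3) = q*(-5) = -5*q)
J(D) = 80 (J(D) = 4*20 = 80)
-132*r(-4) + J(-12) = -(-660)*(-4) + 80 = -132*20 + 80 = -2640 + 80 = -2560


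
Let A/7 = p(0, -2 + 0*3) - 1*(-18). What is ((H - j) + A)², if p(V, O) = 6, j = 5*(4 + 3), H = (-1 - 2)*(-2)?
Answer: 19321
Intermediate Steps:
H = 6 (H = -3*(-2) = 6)
j = 35 (j = 5*7 = 35)
A = 168 (A = 7*(6 - 1*(-18)) = 7*(6 + 18) = 7*24 = 168)
((H - j) + A)² = ((6 - 1*35) + 168)² = ((6 - 35) + 168)² = (-29 + 168)² = 139² = 19321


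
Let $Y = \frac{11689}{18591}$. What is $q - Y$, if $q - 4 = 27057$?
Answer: $\frac{503079362}{18591} \approx 27060.0$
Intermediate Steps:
$q = 27061$ ($q = 4 + 27057 = 27061$)
$Y = \frac{11689}{18591}$ ($Y = 11689 \cdot \frac{1}{18591} = \frac{11689}{18591} \approx 0.62875$)
$q - Y = 27061 - \frac{11689}{18591} = \frac{503079362}{18591}$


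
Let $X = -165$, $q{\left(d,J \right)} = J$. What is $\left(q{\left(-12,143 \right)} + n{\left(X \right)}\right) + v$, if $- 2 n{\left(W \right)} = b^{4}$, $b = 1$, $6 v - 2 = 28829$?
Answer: $\frac{14843}{3} \approx 4947.7$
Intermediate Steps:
$v = \frac{28831}{6}$ ($v = \frac{1}{3} + \frac{1}{6} \cdot 28829 = \frac{1}{3} + \frac{28829}{6} = \frac{28831}{6} \approx 4805.2$)
$n{\left(W \right)} = - \frac{1}{2}$ ($n{\left(W \right)} = - \frac{1^{4}}{2} = \left(- \frac{1}{2}\right) 1 = - \frac{1}{2}$)
$\left(q{\left(-12,143 \right)} + n{\left(X \right)}\right) + v = \left(143 - \frac{1}{2}\right) + \frac{28831}{6} = \frac{285}{2} + \frac{28831}{6} = \frac{14843}{3}$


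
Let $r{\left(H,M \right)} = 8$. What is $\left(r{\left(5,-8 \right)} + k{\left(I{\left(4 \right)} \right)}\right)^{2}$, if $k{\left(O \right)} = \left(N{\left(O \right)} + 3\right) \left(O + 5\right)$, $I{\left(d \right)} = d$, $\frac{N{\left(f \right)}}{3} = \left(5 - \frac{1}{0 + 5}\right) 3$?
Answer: $\frac{4490161}{25} \approx 1.7961 \cdot 10^{5}$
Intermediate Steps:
$N{\left(f \right)} = \frac{216}{5}$ ($N{\left(f \right)} = 3 \left(5 - \frac{1}{0 + 5}\right) 3 = 3 \left(5 - \frac{1}{5}\right) 3 = 3 \cdot \frac{24}{5} \cdot 3 = 3 \cdot \frac{72}{5} = \frac{216}{5}$)
$k{\left(O \right)} = 231 + \frac{231 O}{5}$ ($k{\left(O \right)} = \left(\frac{216}{5} + 3\right) \left(O + 5\right) = \frac{231 \left(5 + O\right)}{5} = 231 + \frac{231 O}{5}$)
$\left(r{\left(5,-8 \right)} + k{\left(I{\left(4 \right)} \right)}\right)^{2} = \left(8 + \left(231 + \frac{231}{5} \cdot 4\right)\right)^{2} = \left(8 + \left(231 + \frac{924}{5}\right)\right)^{2} = \left(8 + \frac{2079}{5}\right)^{2} = \left(\frac{2119}{5}\right)^{2} = \frac{4490161}{25}$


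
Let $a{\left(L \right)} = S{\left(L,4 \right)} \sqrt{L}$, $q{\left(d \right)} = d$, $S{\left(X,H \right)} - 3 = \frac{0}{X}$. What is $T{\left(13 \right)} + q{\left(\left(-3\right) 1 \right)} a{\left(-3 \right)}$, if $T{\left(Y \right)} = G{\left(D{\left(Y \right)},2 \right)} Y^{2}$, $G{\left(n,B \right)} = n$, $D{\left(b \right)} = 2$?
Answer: $338 - 9 i \sqrt{3} \approx 338.0 - 15.588 i$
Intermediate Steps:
$S{\left(X,H \right)} = 3$ ($S{\left(X,H \right)} = 3 + \frac{0}{X} = 3 + 0 = 3$)
$T{\left(Y \right)} = 2 Y^{2}$
$a{\left(L \right)} = 3 \sqrt{L}$
$T{\left(13 \right)} + q{\left(\left(-3\right) 1 \right)} a{\left(-3 \right)} = 2 \cdot 13^{2} + \left(-3\right) 1 \cdot 3 \sqrt{-3} = 2 \cdot 169 - 3 \cdot 3 i \sqrt{3} = 338 - 3 \cdot 3 i \sqrt{3} = 338 - 9 i \sqrt{3}$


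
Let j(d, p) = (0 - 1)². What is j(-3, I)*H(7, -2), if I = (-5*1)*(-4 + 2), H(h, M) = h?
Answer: 7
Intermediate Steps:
I = 10 (I = -5*(-2) = 10)
j(d, p) = 1 (j(d, p) = (-1)² = 1)
j(-3, I)*H(7, -2) = 1*7 = 7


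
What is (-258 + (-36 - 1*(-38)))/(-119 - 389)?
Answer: 64/127 ≈ 0.50394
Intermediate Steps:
(-258 + (-36 - 1*(-38)))/(-119 - 389) = (-258 + (-36 + 38))/(-508) = (-258 + 2)*(-1/508) = -256*(-1/508) = 64/127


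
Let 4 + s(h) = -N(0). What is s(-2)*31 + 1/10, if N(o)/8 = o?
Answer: -1239/10 ≈ -123.90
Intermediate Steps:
N(o) = 8*o
s(h) = -4 (s(h) = -4 - 8*0 = -4 - 1*0 = -4 + 0 = -4)
s(-2)*31 + 1/10 = -4*31 + 1/10 = -124 + 1/10 = -1239/10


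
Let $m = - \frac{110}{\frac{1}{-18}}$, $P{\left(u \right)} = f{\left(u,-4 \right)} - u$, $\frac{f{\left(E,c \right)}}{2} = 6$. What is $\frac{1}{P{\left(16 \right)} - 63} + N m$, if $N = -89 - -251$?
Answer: $\frac{21490919}{67} \approx 3.2076 \cdot 10^{5}$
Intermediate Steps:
$N = 162$ ($N = -89 + 251 = 162$)
$f{\left(E,c \right)} = 12$ ($f{\left(E,c \right)} = 2 \cdot 6 = 12$)
$P{\left(u \right)} = 12 - u$
$m = 1980$ ($m = - \frac{110}{- \frac{1}{18}} = \left(-110\right) \left(-18\right) = 1980$)
$\frac{1}{P{\left(16 \right)} - 63} + N m = \frac{1}{\left(12 - 16\right) - 63} + 162 \cdot 1980 = \frac{1}{\left(12 - 16\right) - 63} + 320760 = \frac{1}{-4 - 63} + 320760 = \frac{1}{-67} + 320760 = - \frac{1}{67} + 320760 = \frac{21490919}{67}$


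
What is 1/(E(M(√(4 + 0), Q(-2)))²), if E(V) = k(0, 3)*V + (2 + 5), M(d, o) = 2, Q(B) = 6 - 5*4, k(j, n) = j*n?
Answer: 1/49 ≈ 0.020408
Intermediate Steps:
Q(B) = -14 (Q(B) = 6 - 20 = -14)
E(V) = 7 (E(V) = (0*3)*V + (2 + 5) = 0*V + 7 = 0 + 7 = 7)
1/(E(M(√(4 + 0), Q(-2)))²) = 1/(7²) = 1/49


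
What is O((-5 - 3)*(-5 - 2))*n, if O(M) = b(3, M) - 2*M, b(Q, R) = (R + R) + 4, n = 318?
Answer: 1272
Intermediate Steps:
b(Q, R) = 4 + 2*R (b(Q, R) = 2*R + 4 = 4 + 2*R)
O(M) = 4 (O(M) = (4 + 2*M) - 2*M = 4)
O((-5 - 3)*(-5 - 2))*n = 4*318 = 1272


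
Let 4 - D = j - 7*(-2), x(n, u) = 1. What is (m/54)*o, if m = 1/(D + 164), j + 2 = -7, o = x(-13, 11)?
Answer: 1/8802 ≈ 0.00011361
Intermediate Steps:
o = 1
j = -9 (j = -2 - 7 = -9)
D = -1 (D = 4 - (-9 - 7*(-2)) = 4 - (-9 + 14) = 4 - 1*5 = 4 - 5 = -1)
m = 1/163 (m = 1/(-1 + 164) = 1/163 ≈ 0.0061350)
(m/54)*o = ((1/163)/54)*1 = ((1/163)*(1/54))*1 = (1/8802)*1 = 1/8802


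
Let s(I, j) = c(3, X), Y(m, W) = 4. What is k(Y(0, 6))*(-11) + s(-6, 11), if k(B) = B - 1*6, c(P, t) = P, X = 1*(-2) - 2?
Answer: 25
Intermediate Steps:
X = -4 (X = -2 - 2 = -4)
k(B) = -6 + B (k(B) = B - 6 = -6 + B)
s(I, j) = 3
k(Y(0, 6))*(-11) + s(-6, 11) = (-6 + 4)*(-11) + 3 = -2*(-11) + 3 = 22 + 3 = 25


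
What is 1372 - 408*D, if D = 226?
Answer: -90836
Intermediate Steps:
1372 - 408*D = 1372 - 408*226 = 1372 - 92208 = -90836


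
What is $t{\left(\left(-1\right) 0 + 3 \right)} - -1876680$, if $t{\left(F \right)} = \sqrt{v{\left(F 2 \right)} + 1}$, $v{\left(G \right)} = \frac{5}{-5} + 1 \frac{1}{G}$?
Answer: $1876680 + \frac{\sqrt{6}}{6} \approx 1.8767 \cdot 10^{6}$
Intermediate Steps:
$v{\left(G \right)} = -1 + \frac{1}{G}$ ($v{\left(G \right)} = 5 \left(- \frac{1}{5}\right) + \frac{1}{G} = -1 + \frac{1}{G}$)
$t{\left(F \right)} = \sqrt{1 + \frac{1 - 2 F}{2 F}}$ ($t{\left(F \right)} = \sqrt{\frac{1 - F 2}{F 2} + 1} = \sqrt{\frac{1 - 2 F}{2 F} + 1} = \sqrt{1 + \frac{1 - 2 F}{2 F}}$)
$t{\left(\left(-1\right) 0 + 3 \right)} - -1876680 = \frac{\sqrt{2} \sqrt{\frac{1}{\left(-1\right) 0 + 3}}}{2} - -1876680 = \frac{\sqrt{2} \sqrt{\frac{1}{0 + 3}}}{2} + 1876680 = \frac{\sqrt{2} \sqrt{\frac{1}{3}}}{2} + 1876680 = \frac{\sqrt{2}}{2 \sqrt{3}} + 1876680 = \frac{\sqrt{2} \frac{\sqrt{3}}{3}}{2} + 1876680 = \frac{\sqrt{6}}{6} + 1876680 = 1876680 + \frac{\sqrt{6}}{6}$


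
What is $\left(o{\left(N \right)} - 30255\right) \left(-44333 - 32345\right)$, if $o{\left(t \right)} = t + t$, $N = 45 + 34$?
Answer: $2307777766$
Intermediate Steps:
$N = 79$
$o{\left(t \right)} = 2 t$
$\left(o{\left(N \right)} - 30255\right) \left(-44333 - 32345\right) = \left(2 \cdot 79 - 30255\right) \left(-44333 - 32345\right) = \left(158 - 30255\right) \left(-76678\right) = \left(-30097\right) \left(-76678\right) = 2307777766$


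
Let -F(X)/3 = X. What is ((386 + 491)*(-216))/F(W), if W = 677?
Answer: 63144/677 ≈ 93.270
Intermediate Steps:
F(X) = -3*X
((386 + 491)*(-216))/F(W) = ((386 + 491)*(-216))/((-3*677)) = (877*(-216))/(-2031) = -189432*(-1/2031) = 63144/677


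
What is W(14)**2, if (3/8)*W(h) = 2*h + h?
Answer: 12544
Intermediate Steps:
W(h) = 8*h (W(h) = 8*(2*h + h)/3 = 8*(3*h)/3 = 8*h)
W(14)**2 = (8*14)**2 = 112**2 = 12544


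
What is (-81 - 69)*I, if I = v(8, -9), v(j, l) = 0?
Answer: 0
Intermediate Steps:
I = 0
(-81 - 69)*I = (-81 - 69)*0 = -150*0 = 0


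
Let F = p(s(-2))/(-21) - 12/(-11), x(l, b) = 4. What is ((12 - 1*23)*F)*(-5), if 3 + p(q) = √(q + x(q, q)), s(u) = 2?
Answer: 475/7 - 55*√6/21 ≈ 61.442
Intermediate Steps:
p(q) = -3 + √(4 + q) (p(q) = -3 + √(q + 4) = -3 + √(4 + q))
F = 95/77 - √6/21 (F = (-3 + √(4 + 2))/(-21) - 12/(-11) = (-3 + √6)*(-1/21) - 12*(-1/11) = (⅐ - √6/21) + 12/11 = 95/77 - √6/21 ≈ 1.1171)
((12 - 1*23)*F)*(-5) = ((12 - 1*23)*(95/77 - √6/21))*(-5) = ((12 - 23)*(95/77 - √6/21))*(-5) = -11*(95/77 - √6/21)*(-5) = (-95/7 + 11*√6/21)*(-5) = 475/7 - 55*√6/21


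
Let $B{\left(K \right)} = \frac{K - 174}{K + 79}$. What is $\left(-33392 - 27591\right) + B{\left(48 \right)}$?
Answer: $- \frac{7744967}{127} \approx -60984.0$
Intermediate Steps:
$B{\left(K \right)} = \frac{-174 + K}{79 + K}$
$\left(-33392 - 27591\right) + B{\left(48 \right)} = \left(-33392 - 27591\right) + \frac{-174 + 48}{79 + 48} = -60983 + \frac{1}{127} \left(-126\right) = -60983 - \frac{126}{127} = - \frac{7744967}{127}$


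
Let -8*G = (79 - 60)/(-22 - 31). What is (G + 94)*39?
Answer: 1555125/424 ≈ 3667.7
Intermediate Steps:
G = 19/424 (G = -(79 - 60)/(8*(-22 - 31)) = -19/(8*(-53)) = -19*(-1)/(8*53) = -1/8*(-19/53) = 19/424 ≈ 0.044811)
(G + 94)*39 = (19/424 + 94)*39 = (39875/424)*39 = 1555125/424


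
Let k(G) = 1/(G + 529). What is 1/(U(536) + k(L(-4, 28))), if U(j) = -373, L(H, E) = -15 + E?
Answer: -542/202165 ≈ -0.0026810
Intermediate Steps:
k(G) = 1/(529 + G)
1/(U(536) + k(L(-4, 28))) = 1/(-373 + 1/(529 + (-15 + 28))) = 1/(-373 + 1/(529 + 13)) = 1/(-373 + 1/542) = 1/(-202165/542) = -542/202165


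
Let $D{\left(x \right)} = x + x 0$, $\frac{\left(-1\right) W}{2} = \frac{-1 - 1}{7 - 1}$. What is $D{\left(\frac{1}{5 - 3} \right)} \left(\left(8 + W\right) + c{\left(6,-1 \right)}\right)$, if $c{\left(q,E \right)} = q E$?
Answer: $\frac{4}{3} \approx 1.3333$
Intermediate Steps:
$W = \frac{2}{3}$ ($W = - 2 \frac{-1 - 1}{7 - 1} = - 2 \left(- \frac{2}{6}\right) = - 2 \left(\left(-2\right) \frac{1}{6}\right) = \left(-2\right) \left(- \frac{1}{3}\right) = \frac{2}{3} \approx 0.66667$)
$D{\left(x \right)} = x$ ($D{\left(x \right)} = x + 0 = x$)
$c{\left(q,E \right)} = E q$
$D{\left(\frac{1}{5 - 3} \right)} \left(\left(8 + W\right) + c{\left(6,-1 \right)}\right) = \frac{\left(8 + \frac{2}{3}\right) - 6}{5 - 3} = \frac{\frac{26}{3} - 6}{2} = \frac{1}{2} \cdot \frac{8}{3} = \frac{4}{3}$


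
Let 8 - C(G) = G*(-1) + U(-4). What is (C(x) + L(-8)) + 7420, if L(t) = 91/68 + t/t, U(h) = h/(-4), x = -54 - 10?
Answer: 500843/68 ≈ 7365.3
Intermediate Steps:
x = -64
U(h) = -h/4 (U(h) = h*(-1/4) = -h/4)
L(t) = 159/68 (L(t) = 91*(1/68) + 1 = 91/68 + 1 = 159/68)
C(G) = 7 + G (C(G) = 8 - (G*(-1) - 1/4*(-4)) = 8 - (-G + 1) = 8 - (1 - G) = 8 + (-1 + G) = 7 + G)
(C(x) + L(-8)) + 7420 = ((7 - 64) + 159/68) + 7420 = (-57 + 159/68) + 7420 = -3717/68 + 7420 = 500843/68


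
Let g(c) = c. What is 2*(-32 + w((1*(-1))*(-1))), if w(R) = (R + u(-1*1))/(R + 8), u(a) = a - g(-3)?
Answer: -190/3 ≈ -63.333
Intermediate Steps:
u(a) = 3 + a (u(a) = a - 1*(-3) = a + 3 = 3 + a)
w(R) = (2 + R)/(8 + R) (w(R) = (R + (3 - 1*1))/(R + 8) = (R + (3 - 1))/(8 + R) = (R + 2)/(8 + R) = (2 + R)/(8 + R))
2*(-32 + w((1*(-1))*(-1))) = 2*(-32 + (2 + (1*(-1))*(-1))/(8 + (1*(-1))*(-1))) = 2*(-32 + (2 - 1*(-1))/(8 - 1*(-1))) = 2*(-32 + (2 + 1)/(8 + 1)) = 2*(-32 + 3/9) = 2*(-32 + (1/9)*3) = 2*(-32 + 1/3) = 2*(-95/3) = -190/3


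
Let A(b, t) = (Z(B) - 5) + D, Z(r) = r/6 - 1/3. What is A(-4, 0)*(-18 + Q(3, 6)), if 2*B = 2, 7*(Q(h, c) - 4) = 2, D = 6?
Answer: -80/7 ≈ -11.429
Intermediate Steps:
Q(h, c) = 30/7 (Q(h, c) = 4 + (1/7)*2 = 4 + 2/7 = 30/7)
B = 1 (B = (1/2)*2 = 1)
Z(r) = -1/3 + r/6 (Z(r) = r*(1/6) - 1*1/3 = r/6 - 1/3 = -1/3 + r/6)
A(b, t) = 5/6 (A(b, t) = ((-1/3 + (1/6)*1) - 5) + 6 = ((-1/3 + 1/6) - 5) + 6 = (-1/6 - 5) + 6 = -31/6 + 6 = 5/6)
A(-4, 0)*(-18 + Q(3, 6)) = 5*(-18 + 30/7)/6 = (5/6)*(-96/7) = -80/7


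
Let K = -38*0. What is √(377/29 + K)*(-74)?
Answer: -74*√13 ≈ -266.81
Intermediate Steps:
K = 0
√(377/29 + K)*(-74) = √(377/29 + 0)*(-74) = √(377*(1/29) + 0)*(-74) = √(13 + 0)*(-74) = √13*(-74) = -74*√13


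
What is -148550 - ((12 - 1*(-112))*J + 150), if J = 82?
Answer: -158868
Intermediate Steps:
-148550 - ((12 - 1*(-112))*J + 150) = -148550 - ((12 - 1*(-112))*82 + 150) = -148550 - ((12 + 112)*82 + 150) = -148550 - (124*82 + 150) = -148550 - (10168 + 150) = -148550 - 1*10318 = -148550 - 10318 = -158868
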